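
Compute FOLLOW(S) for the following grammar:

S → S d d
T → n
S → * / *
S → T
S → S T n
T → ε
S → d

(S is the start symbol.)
To compute FOLLOW(S), find every occurrence of S on a right-hand side N → α S β: add FIRST(β) \ {ε}, and if β is empty or nullable also add FOLLOW(N). Iterate to a fixed point.

S is the start symbol, so $ ∈ FOLLOW(S).
In S → S d d: S is followed by d d, add FIRST(d d) \ {ε} = { 'd' }
In S → S T n: S is followed by T n, add FIRST(T n) \ {ε} = { 'n' }

Taking the union: FOLLOW(S) = { $, 'd', 'n' }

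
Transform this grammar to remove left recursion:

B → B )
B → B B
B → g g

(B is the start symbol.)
B is directly left-recursive. The standard transformation for
  A → A α₁ | ... | A α_m | β₁ | ... | β_n
is
  A  → β₁ A' | ... | β_n A'
  A' → α₁ A' | ... | α_m A' | ε

B → g g becomes B → g g B'
B → B ) becomes B' → ) B'
B → B B becomes B' → B B'
Add B' → ε

Resulting grammar:
B → g g B'
B' → ) B'
B' → B B'
B' → ε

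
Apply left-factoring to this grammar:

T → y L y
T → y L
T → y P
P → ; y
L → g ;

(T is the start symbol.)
Left-factoring transforms A → αβ₁ | αβ₂ into A → αA' and A' → β₁ | β₂
(α is the longest common prefix among the alternatives). Repeat until
no nonterminal has two alternatives with a common prefix.

Round 1: T has alternatives sharing prefix 'y'. Introduce T': T → y T'
  Add: T' → L y
  Add: T' → L
  Add: T' → P

Round 2: T' has alternatives sharing prefix 'L'. Introduce T'': T' → L T''
  Add: T'' → y
  Add: T'' → ε

No remaining common prefixes — done.

Resulting grammar:
T → y T'
T' → L T''
T'' → y
T'' → ε
T' → P
P → ; y
L → g ;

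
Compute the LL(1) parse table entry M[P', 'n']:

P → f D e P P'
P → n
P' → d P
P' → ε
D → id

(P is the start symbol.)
Empty (error entry)

To find M[P', 'n'], we find productions for P' where 'n' is in the predict set (PREDICT(N → α) = (FIRST(α) \ {ε}) ∪ (FOLLOW(N) if α ⇒* ε)).

Relevant sets:
  FOLLOW(P') = { $, 'd' }

P' → d P: PREDICT = { 'd' }
P' → ε: PREDICT = { $, 'd' }

M[P', 'n'] is empty (no production applies)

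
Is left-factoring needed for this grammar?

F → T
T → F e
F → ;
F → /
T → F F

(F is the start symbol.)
Left-factoring is needed when two productions for the same non-terminal
share a common prefix on the right-hand side.

Productions for F:
  F → T
  F → ;
  F → /
Productions for T:
  T → F e
  T → F F

Found common prefix 'F' in productions for T

Answer: Yes, T has productions with common prefix 'F'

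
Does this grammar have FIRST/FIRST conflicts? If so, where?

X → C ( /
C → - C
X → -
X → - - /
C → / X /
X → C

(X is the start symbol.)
FIRST sets of the non-terminals at (or reachable through a nullable prefix from) the front of some alternative:
  FIRST(C) = { '-', '/' }

Productions for X:
  X → C ( /: FIRST = { '-', '/' }
  X → -: FIRST = { '-' }
  X → - - /: FIRST = { '-' }
  X → C: FIRST = { '-', '/' }
Productions for C:
  C → - C: FIRST = { '-' }
  C → / X /: FIRST = { '/' }

Conflict for X: X → C ( / and X → -
  Overlap: { '-' }
Conflict for X: X → C ( / and X → - - /
  Overlap: { '-' }
Conflict for X: X → C ( / and X → C
  Overlap: { '-', '/' }
Conflict for X: X → - and X → - - /
  Overlap: { '-' }
Conflict for X: X → - and X → C
  Overlap: { '-' }
Conflict for X: X → - - / and X → C
  Overlap: { '-' }

Answer: Yes. X → C '(' '/' / X → '-' on { '-' }; X → C '(' '/' / X → '-' '-' '/' on { '-' }; X → C '(' '/' / X → C on { '-', '/' }; X → '-' / X → '-' '-' '/' on { '-' }; X → '-' / X → C on { '-' }; X → '-' '-' '/' / X → C on { '-' }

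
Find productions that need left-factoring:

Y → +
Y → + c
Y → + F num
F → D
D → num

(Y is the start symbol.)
Left-factoring is needed when two productions for the same non-terminal
share a common prefix on the right-hand side.

Productions for Y:
  Y → +
  Y → + c
  Y → + F num

Found common prefix '+' in productions for Y

Answer: Yes, Y has productions with common prefix '+'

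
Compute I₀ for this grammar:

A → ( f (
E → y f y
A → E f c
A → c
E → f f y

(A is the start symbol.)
{ [A → . ( f (], [A → . E f c], [A → . c], [A' → . A], [E → . f f y], [E → . y f y] }

First, augment the grammar with A' → A
I₀ = CLOSURE({ [A' → . A] }):
  [A' → . A] has the dot before A: add [A → . ( f (], [A → . E f c], [A → . c]
  [A → . E f c] has the dot before E: add [E → . y f y], [E → . f f y]
No further items can be added.

I₀ = { [A → . ( f (], [A → . E f c], [A → . c], [A' → . A], [E → . f f y], [E → . y f y] }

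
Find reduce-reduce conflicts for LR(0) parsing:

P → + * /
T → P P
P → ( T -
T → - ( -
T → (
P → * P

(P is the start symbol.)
No reduce-reduce conflicts

A reduce-reduce conflict occurs when an LR(0) state has two complete items [A → α .] and [B → β .] — both call for a reduction, and with no lookahead the parser cannot choose between them.

Augment with P' → P and build the canonical LR(0) collection (I0 = CLOSURE({[P' → . P]}), then GOTO on every symbol after a dot until no new states appear). It has 16 states:
  I0: { [P → . ( T -], [P → . * P], [P → . + * /], [P' → . P] }  — shift
  I1: { [P → ( . T -], [P → . ( T -], [P → . * P], [P → . + * /], [T → . (], [T → . - ( -], [T → . P P] }  — shift
  I2: { [P → * . P], [P → . ( T -], [P → . * P], [P → . + * /] }  — shift
  I3: { [P → + . * /] }  — shift
  I4: { [P' → P .] }  — accept
  I5: { [P → + * . /] }  — shift
  I6: { [P → + * / .] }  — reduce
  I7: { [P → * P .] }  — reduce
  I8: { [P → ( . T -], [P → . ( T -], [P → . * P], [P → . + * /], [T → ( .], [T → . (], [T → . - ( -], [T → . P P] }  — shift, reduce
  I9: { [T → - . ( -] }  — shift
  I10: { [P → . ( T -], [P → . * P], [P → . + * /], [T → P . P] }  — shift
  I11: { [P → ( T . -] }  — shift
  I12: { [P → ( T - .] }  — reduce
  I13: { [T → P P .] }  — reduce
  I14: { [T → - ( . -] }  — shift
  I15: { [T → - ( - .] }  — reduce

No state contains more than one complete item.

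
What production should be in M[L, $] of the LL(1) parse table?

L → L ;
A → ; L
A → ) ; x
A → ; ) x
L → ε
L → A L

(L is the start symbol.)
To find M[L, $], we find productions for L where $ is in the predict set (PREDICT(N → α) = (FIRST(α) \ {ε}) ∪ (FOLLOW(N) if α ⇒* ε)).

Relevant sets:
  FIRST(L) = { ')', ';', ε }
  FIRST(A) = { ')', ';' }
  FOLLOW(L) = { $, ')', ';' }

L → L ;: PREDICT = { ')', ';' }
L → ε: PREDICT = { $, ')', ';' }
  $ is in predict set, so this production goes in M[L, $]
L → A L: PREDICT = { ')', ';' }

M[L, $] = L → ε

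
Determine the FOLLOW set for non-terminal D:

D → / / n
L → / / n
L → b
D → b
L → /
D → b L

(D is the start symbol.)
{ $ }

To compute FOLLOW(D), find every occurrence of D on a right-hand side N → α D β: add FIRST(β) \ {ε}, and if β is empty or nullable also add FOLLOW(N). Iterate to a fixed point.

D is the start symbol, so $ ∈ FOLLOW(D).
D does not occur on any right-hand side.

Taking the union: FOLLOW(D) = { $ }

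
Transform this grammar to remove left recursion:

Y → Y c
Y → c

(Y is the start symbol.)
Y → c Y'
Y' → c Y'
Y' → ε

Y is directly left-recursive. The standard transformation for
  A → A α₁ | ... | A α_m | β₁ | ... | β_n
is
  A  → β₁ A' | ... | β_n A'
  A' → α₁ A' | ... | α_m A' | ε

Y → c becomes Y → c Y'
Y → Y c becomes Y' → c Y'
Add Y' → ε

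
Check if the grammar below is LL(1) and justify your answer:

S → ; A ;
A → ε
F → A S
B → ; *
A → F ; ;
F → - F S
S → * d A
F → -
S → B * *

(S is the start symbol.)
No. Predict set conflict for S: { ';' }

Relevant sets:
  FIRST(B) = { ';' }
  FIRST(F) = { '*', '-', ';' }
  FIRST(A) = { '*', '-', ';', ε }
  FIRST(S) = { '*', ';' }
  FOLLOW(A) = { $, '*', ';' }

For S:
  PREDICT(S → ';' A ';') = { ';' }
  PREDICT(S → '*' d A) = { '*' }
  PREDICT(S → B '*' '*') = { ';' }
For A:
  PREDICT(A → ε) = { $, '*', ';' }
  PREDICT(A → F ';' ';') = { '*', '-', ';' }
For F:
  PREDICT(F → A S) = { '*', '-', ';' }
  PREDICT(F → '-' F S) = { '-' }
  PREDICT(F → '-') = { '-' }
B has a single production, so nothing to check there.

Conflict found: Predict set conflict for S: { ';' }
The grammar is NOT LL(1).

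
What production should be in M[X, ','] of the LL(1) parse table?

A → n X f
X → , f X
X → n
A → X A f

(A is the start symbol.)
X → , f X

To find M[X, ','], we find productions for X where ',' is in the predict set (PREDICT(N → α) = (FIRST(α) \ {ε}) ∪ (FOLLOW(N) if α ⇒* ε)).

X → , f X: PREDICT = { ',' }
  ',' is in predict set, so this production goes in M[X, ',']
X → n: PREDICT = { 'n' }

M[X, ','] = X → , f X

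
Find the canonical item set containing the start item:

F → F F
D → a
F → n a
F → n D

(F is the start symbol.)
First, augment the grammar with F' → F
I₀ = CLOSURE({ [F' → . F] }):
  [F' → . F] has the dot before F: add [F → . F F], [F → . n a], [F → . n D]
No further items can be added.

I₀ = { [F → . F F], [F → . n D], [F → . n a], [F' → . F] }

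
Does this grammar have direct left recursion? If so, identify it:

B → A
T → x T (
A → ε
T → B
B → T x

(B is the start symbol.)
Direct left recursion occurs when N → N α for some non-terminal N (the right-hand side begins with the left-hand side itself).

B → A: starts with A
T → x T (: starts with x
A → ε: starts with ε
T → B: starts with B
B → T x: starts with T

No direct left recursion found.

Answer: No direct left recursion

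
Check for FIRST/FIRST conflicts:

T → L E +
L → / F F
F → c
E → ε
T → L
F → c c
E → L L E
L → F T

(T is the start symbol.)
A FIRST/FIRST conflict occurs when two productions N → α and N → β for the same non-terminal have FIRST(α) ∩ FIRST(β) ≠ ∅ (with ε ∈ FIRST of a nullable right-hand side, so two nullable alternatives also conflict).

FIRST sets of the non-terminals at (or reachable through a nullable prefix from) the front of some alternative:
  FIRST(L) = { '/', 'c' }
  FIRST(F) = { 'c' }

Productions for T:
  T → L E +: FIRST = { '/', 'c' }
  T → L: FIRST = { '/', 'c' }
Productions for L:
  L → / F F: FIRST = { '/' }
  L → F T: FIRST = { 'c' }
Productions for F:
  F → c: FIRST = { 'c' }
  F → c c: FIRST = { 'c' }
Productions for E:
  E → ε: FIRST = { ε }
  E → L L E: FIRST = { '/', 'c' }

Conflict for T: T → L E + and T → L
  Overlap: { '/', 'c' }
Conflict for F: F → c and F → c c
  Overlap: { 'c' }

Answer: Yes. T → L E '+' / T → L on { '/', 'c' }; F → c / F → c c on { 'c' }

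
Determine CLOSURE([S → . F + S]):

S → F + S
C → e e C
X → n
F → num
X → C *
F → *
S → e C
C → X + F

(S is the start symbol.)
Start with: [S → . F + S]
  [S → . F + S] has the dot before F: add [F → . num], [F → . *]
No further items can be added.

CLOSURE = { [F → . *], [F → . num], [S → . F + S] }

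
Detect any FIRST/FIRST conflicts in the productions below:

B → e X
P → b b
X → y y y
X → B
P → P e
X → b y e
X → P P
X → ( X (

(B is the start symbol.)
Yes. P → b b / P → P e on { 'b' }; X → b y e / X → P P on { 'b' }

FIRST sets of the non-terminals at (or reachable through a nullable prefix from) the front of some alternative:
  FIRST(P) = { 'b' }
  FIRST(B) = { 'e' }

Productions for P:
  P → b b: FIRST = { 'b' }
  P → P e: FIRST = { 'b' }
Productions for X:
  X → y y y: FIRST = { 'y' }
  X → B: FIRST = { 'e' }
  X → b y e: FIRST = { 'b' }
  X → P P: FIRST = { 'b' }
  X → ( X (: FIRST = { '(' }
B has only one production, so no FIRST/FIRST conflict is possible there.

Conflict for P: P → b b and P → P e
  Overlap: { 'b' }
Conflict for X: X → b y e and X → P P
  Overlap: { 'b' }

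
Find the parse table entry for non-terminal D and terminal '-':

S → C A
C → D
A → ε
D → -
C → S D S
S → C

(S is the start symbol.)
D → -

To find M[D, '-'], we find productions for D where '-' is in the predict set (PREDICT(N → α) = (FIRST(α) \ {ε}) ∪ (FOLLOW(N) if α ⇒* ε)).

D → -: PREDICT = { '-' }
  '-' is in predict set, so this production goes in M[D, '-']

M[D, '-'] = D → -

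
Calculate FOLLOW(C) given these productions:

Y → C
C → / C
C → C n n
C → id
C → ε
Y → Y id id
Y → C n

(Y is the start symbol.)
{ $, 'id', 'n' }

In Y → C: C is at the end, add FOLLOW(Y)
In C → / C: C is at the end; this adds FOLLOW(C) to itself — nothing new
In C → C n n: C is followed by n n, add FIRST(n n) \ {ε} = { 'n' }
In Y → C n: C is followed by n, add FIRST(n) \ {ε} = { 'n' }

The FOLLOW sets referred to above (computed the same way, to a fixed point):
  FOLLOW(Y) = { $, 'id' }

Taking the union: FOLLOW(C) = { $, 'id', 'n' }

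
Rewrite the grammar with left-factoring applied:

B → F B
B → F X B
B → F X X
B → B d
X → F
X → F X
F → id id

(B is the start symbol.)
Left-factoring transforms A → αβ₁ | αβ₂ into A → αA' and A' → β₁ | β₂
(α is the longest common prefix among the alternatives). Repeat until
no nonterminal has two alternatives with a common prefix.

Round 1: B has alternatives sharing prefix 'F'. Introduce B': B → F B'
  Add: B' → B
  Add: B' → X B
  Add: B' → X X

Round 2: B' has alternatives sharing prefix 'X'. Introduce B'': B' → X B''
  Add: B'' → B
  Add: B'' → X

Round 3: X has alternatives sharing prefix 'F'. Introduce X': X → F X'
  Add: X' → ε
  Add: X' → X

No remaining common prefixes — done.

Resulting grammar:
B → F B'
B' → B
B' → X B''
B'' → B
B'' → X
B → B d
X → F X'
X' → ε
X' → X
F → id id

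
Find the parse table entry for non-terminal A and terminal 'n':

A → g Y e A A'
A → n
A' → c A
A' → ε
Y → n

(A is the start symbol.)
A → n

To find M[A, 'n'], we find productions for A where 'n' is in the predict set (PREDICT(N → α) = (FIRST(α) \ {ε}) ∪ (FOLLOW(N) if α ⇒* ε)).

A → g Y e A A': PREDICT = { 'g' }
A → n: PREDICT = { 'n' }
  'n' is in predict set, so this production goes in M[A, 'n']

M[A, 'n'] = A → n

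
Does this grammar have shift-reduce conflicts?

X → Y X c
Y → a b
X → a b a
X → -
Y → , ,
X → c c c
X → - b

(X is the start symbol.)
Yes — I2: [X → - .] vs [X → - . b]; I9: [Y → a b .] vs [X → a b . a]

A shift-reduce conflict occurs when an LR(0) state has both:
  - a complete (reduce) item [A → α .] (dot at the end), and
  - a shift item [B → β . c γ] (dot before a terminal).

Augment with X' → X and build the canonical LR(0) collection (I0 = CLOSURE({[X' → . X]}), then GOTO on every symbol after a dot until no new states appear). It has 15 states:
  I0: { [X → . - b], [X → . -], [X → . Y X c], [X → . a b a], [X → . c c c], [X' → . X], [Y → . , ,], [Y → . a b] }  — shift
  I1: { [Y → , . ,] }  — shift
  I2: { [X → - . b], [X → - .] }  — shift, reduce
  I3: { [X' → X .] }  — accept
  I4: { [X → . - b], [X → . -], [X → . Y X c], [X → . a b a], [X → . c c c], [X → Y . X c], [Y → . , ,], [Y → . a b] }  — shift
  I5: { [X → a . b a], [Y → a . b] }  — shift
  I6: { [X → c . c c] }  — shift
  I7: { [X → c c . c] }  — shift
  I8: { [X → c c c .] }  — reduce
  I9: { [X → a b . a], [Y → a b .] }  — shift, reduce
  I10: { [X → a b a .] }  — reduce
  I11: { [X → Y X . c] }  — shift
  I12: { [X → Y X c .] }  — reduce
  I13: { [X → - b .] }  — reduce
  I14: { [Y → , , .] }  — reduce

I2 contains reduce item [X → - .] and shift item [X → - . b] — shift-reduce conflict.
I9 contains reduce item [Y → a b .] and shift item [X → a b . a] — shift-reduce conflict.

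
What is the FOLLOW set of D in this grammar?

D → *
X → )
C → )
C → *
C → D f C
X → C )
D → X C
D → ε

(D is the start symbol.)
{ $, 'f' }

To compute FOLLOW(D), find every occurrence of D on a right-hand side N → α D β: add FIRST(β) \ {ε}, and if β is empty or nullable also add FOLLOW(N). Iterate to a fixed point.

D is the start symbol, so $ ∈ FOLLOW(D).
In C → D f C: D is followed by f C, add FIRST(f C) \ {ε} = { 'f' }

Taking the union: FOLLOW(D) = { $, 'f' }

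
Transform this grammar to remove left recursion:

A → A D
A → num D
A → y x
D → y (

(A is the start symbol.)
A → num D A'
A → y x A'
A' → D A'
A' → ε
D → y (

A is directly left-recursive. The standard transformation for
  A → A α₁ | ... | A α_m | β₁ | ... | β_n
is
  A  → β₁ A' | ... | β_n A'
  A' → α₁ A' | ... | α_m A' | ε

A → num D becomes A → num D A'
A → y x becomes A → y x A'
A → A D becomes A' → D A'
Add A' → ε

Productions for other non-terminals are unchanged:
  D → y (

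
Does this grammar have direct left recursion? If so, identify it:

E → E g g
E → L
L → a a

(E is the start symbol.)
Yes, E is left-recursive

Direct left recursion occurs when N → N α for some non-terminal N (the right-hand side begins with the left-hand side itself).

E → E g g: LEFT RECURSIVE (starts with E)
E → L: starts with L
L → a a: starts with a

The grammar has direct left recursion on: E.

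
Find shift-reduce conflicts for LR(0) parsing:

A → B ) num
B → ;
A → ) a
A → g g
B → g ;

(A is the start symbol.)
No shift-reduce conflicts

Augment with A' → A and build the canonical LR(0) collection (I0 = CLOSURE({[A' → . A]}), then GOTO on every symbol after a dot until no new states appear). It has 11 states:
  I0: { [A → . ) a], [A → . B ) num], [A → . g g], [A' → . A], [B → . ;], [B → . g ;] }  — shift
  I1: { [A → ) . a] }  — shift
  I2: { [B → ; .] }  — reduce
  I3: { [A' → A .] }  — accept
  I4: { [A → B . ) num] }  — shift
  I5: { [A → g . g], [B → g . ;] }  — shift
  I6: { [B → g ; .] }  — reduce
  I7: { [A → g g .] }  — reduce
  I8: { [A → B ) . num] }  — shift
  I9: { [A → B ) num .] }  — reduce
  I10: { [A → ) a .] }  — reduce

No state contains both a complete item and a shift item.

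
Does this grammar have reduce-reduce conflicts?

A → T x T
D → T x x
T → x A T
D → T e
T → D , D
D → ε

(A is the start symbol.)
Augment with A' → A and build the canonical LR(0) collection (I0 = CLOSURE({[A' → . A]}), then GOTO on every symbol after a dot until no new states appear). It has 16 states:
  I0: { [A → . T x T], [A' → . A], [D → . T e], [D → . T x x], [D → .], [T → . D , D], [T → . x A T] }  — shift, reduce
  I1: { [A' → A .] }  — accept
  I2: { [T → D . , D] }  — shift
  I3: { [A → T . x T], [D → T . e], [D → T . x x] }  — shift
  I4: { [A → . T x T], [D → . T e], [D → . T x x], [D → .], [T → . D , D], [T → . x A T], [T → x . A T] }  — shift, reduce
  I5: { [D → . T e], [D → . T x x], [D → .], [T → . D , D], [T → . x A T], [T → x A . T] }  — shift, reduce
  I6: { [D → T . e], [D → T . x x], [T → x A T .] }  — shift, reduce
  I7: { [D → T e .] }  — reduce
  I8: { [D → T x . x] }  — shift
  I9: { [D → T x x .] }  — reduce
  I10: { [A → T x . T], [D → . T e], [D → . T x x], [D → .], [D → T x . x], [T → . D , D], [T → . x A T] }  — shift, reduce
  I11: { [A → T x T .], [D → T . e], [D → T . x x] }  — shift, reduce
  I12: { [A → . T x T], [D → . T e], [D → . T x x], [D → .], [D → T x x .], [T → . D , D], [T → . x A T], [T → x . A T] }  — shift, 2 reduces
  I13: { [D → . T e], [D → . T x x], [D → .], [T → . D , D], [T → . x A T], [T → D , . D] }  — shift, reduce
  I14: { [T → D , D .], [T → D . , D] }  — shift, reduce
  I15: { [D → T . e], [D → T . x x] }  — shift

I12 contains complete items [D → .], [D → T x x .] — reduce-reduce conflict.

Answer: Yes — I12: [D → .] vs [D → T x x .]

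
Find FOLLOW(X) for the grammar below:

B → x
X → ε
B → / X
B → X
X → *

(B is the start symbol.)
{ $ }

To compute FOLLOW(X), find every occurrence of X on a right-hand side N → α X β: add FIRST(β) \ {ε}, and if β is empty or nullable also add FOLLOW(N). Iterate to a fixed point.

In B → / X: X is at the end, add FOLLOW(B)
In B → X: X is at the end, add FOLLOW(B)

The FOLLOW sets referred to above (computed the same way, to a fixed point):
  FOLLOW(B) = { $ }

Taking the union: FOLLOW(X) = { $ }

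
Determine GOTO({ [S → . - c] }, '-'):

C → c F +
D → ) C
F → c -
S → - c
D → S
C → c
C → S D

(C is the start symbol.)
{ [S → - . c] }

GOTO(I, '-') = CLOSURE({ [A → αX.β] : [A → α.Xβ] ∈ I, X = '-' })

Items with dot before '-', with the dot advanced:
  [S → . - c] → [S → - . c]
Closure adds nothing (no advanced item has the dot before a non-terminal).

GOTO = { [S → - . c] }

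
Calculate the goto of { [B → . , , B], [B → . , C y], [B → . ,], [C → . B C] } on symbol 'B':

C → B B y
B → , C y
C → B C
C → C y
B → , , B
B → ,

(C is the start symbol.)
{ [B → . , , B], [B → . , C y], [B → . ,], [C → . B B y], [C → . B C], [C → . C y], [C → B . C] }

GOTO(I, 'B') = CLOSURE({ [A → αX.β] : [A → α.Xβ] ∈ I, X = 'B' })

Items with dot before 'B', with the dot advanced:
  [C → . B C] → [C → B . C]
Closure of the advanced items:
  [C → B . C] has the dot before C: add [C → . B B y], [C → . B C], [C → . C y]
  [C → . B B y] has the dot before B: add [B → . , C y], [B → . , , B], [B → . ,]

GOTO = { [B → . , , B], [B → . , C y], [B → . ,], [C → . B B y], [C → . B C], [C → . C y], [C → B . C] }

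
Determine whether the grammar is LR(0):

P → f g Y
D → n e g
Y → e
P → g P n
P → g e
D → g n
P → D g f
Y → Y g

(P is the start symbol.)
A grammar is LR(0) if no state in the canonical LR(0) collection has:
  - both a shift item (dot before a terminal) and a complete item (shift-reduce conflict), or
  - two or more complete items (reduce-reduce conflict; the accept item [P' → P .] counts as a complete item here).

Augment with P' → P and build the canonical LR(0) collection (I0 = CLOSURE({[P' → . P]}), then GOTO on every symbol after a dot until no new states appear). It has 18 states:
  I0: { [D → . g n], [D → . n e g], [P → . D g f], [P → . f g Y], [P → . g P n], [P → . g e], [P' → . P] }  — shift
  I1: { [P → D . g f] }  — shift
  I2: { [P' → P .] }  — accept
  I3: { [P → f . g Y] }  — shift
  I4: { [D → . g n], [D → . n e g], [D → g . n], [P → . D g f], [P → . f g Y], [P → . g P n], [P → . g e], [P → g . P n], [P → g . e] }  — shift
  I5: { [D → n . e g] }  — shift
  I6: { [D → n e . g] }  — shift
  I7: { [D → n e g .] }  — reduce
  I8: { [P → g P . n] }  — shift
  I9: { [P → g e .] }  — reduce
  I10: { [D → g n .], [D → n . e g] }  — shift, reduce
  I11: { [P → g P n .] }  — reduce
  I12: { [P → f g . Y], [Y → . Y g], [Y → . e] }  — shift
  I13: { [P → f g Y .], [Y → Y . g] }  — shift, reduce
  I14: { [Y → e .] }  — reduce
  I15: { [Y → Y g .] }  — reduce
  I16: { [P → D g . f] }  — shift
  I17: { [P → D g f .] }  — reduce

Conflict in state I10:
  Shift-reduce conflict between [D → g n .] and [D → n . e g]
So the grammar is NOT LR(0).

Answer: No. Shift-reduce conflict between [D → g n .] and [D → n . e g]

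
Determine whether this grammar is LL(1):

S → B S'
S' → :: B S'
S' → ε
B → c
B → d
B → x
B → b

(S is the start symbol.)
Yes, the grammar is LL(1).

A grammar is LL(1) if for each non-terminal N with multiple productions, the predict sets of those productions are pairwise disjoint, where PREDICT(N → α) = (FIRST(α) \ {ε}) ∪ (FOLLOW(N) if α ⇒* ε).

Relevant sets:
  FOLLOW(S') = { $ }

For S':
  PREDICT(S' → :: B S') = { '::' }
  PREDICT(S' → ε) = { $ }
For B:
  PREDICT(B → c) = { 'c' }
  PREDICT(B → d) = { 'd' }
  PREDICT(B → x) = { 'x' }
  PREDICT(B → b) = { 'b' }
S has a single production, so nothing to check there.

All predict sets are disjoint. The grammar IS LL(1).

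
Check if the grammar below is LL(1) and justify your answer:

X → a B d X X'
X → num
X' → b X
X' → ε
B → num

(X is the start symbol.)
No. Predict set conflict for X': { 'b' }

A grammar is LL(1) if for each non-terminal N with multiple productions, the predict sets of those productions are pairwise disjoint, where PREDICT(N → α) = (FIRST(α) \ {ε}) ∪ (FOLLOW(N) if α ⇒* ε).

Relevant sets:
  FOLLOW(X') = { $, 'b' }

For X:
  PREDICT(X → a B d X X') = { 'a' }
  PREDICT(X → num) = { 'num' }
For X':
  PREDICT(X' → b X) = { 'b' }
  PREDICT(X' → ε) = { $, 'b' }
B has a single production, so nothing to check there.

Conflict found: Predict set conflict for X': { 'b' }
The grammar is NOT LL(1).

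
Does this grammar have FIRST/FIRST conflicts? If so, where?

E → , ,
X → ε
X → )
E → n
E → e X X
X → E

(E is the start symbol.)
No FIRST/FIRST conflicts.

A FIRST/FIRST conflict occurs when two productions N → α and N → β for the same non-terminal have FIRST(α) ∩ FIRST(β) ≠ ∅ (with ε ∈ FIRST of a nullable right-hand side, so two nullable alternatives also conflict).

FIRST sets of the non-terminals at (or reachable through a nullable prefix from) the front of some alternative:
  FIRST(E) = { ',', 'e', 'n' }

Productions for E:
  E → , ,: FIRST = { ',' }
  E → n: FIRST = { 'n' }
  E → e X X: FIRST = { 'e' }
Productions for X:
  X → ε: FIRST = { ε }
  X → ): FIRST = { ')' }
  X → E: FIRST = { ',', 'e', 'n' }

All alternatives of each non-terminal have pairwise disjoint FIRST sets.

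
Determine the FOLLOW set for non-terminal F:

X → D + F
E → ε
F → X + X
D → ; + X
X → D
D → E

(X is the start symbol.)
To compute FOLLOW(F), find every occurrence of F on a right-hand side N → α F β: add FIRST(β) \ {ε}, and if β is empty or nullable also add FOLLOW(N). Iterate to a fixed point.

In X → D + F: F is at the end, add FOLLOW(X)

The FOLLOW sets referred to above (computed the same way, to a fixed point):
  FOLLOW(X) = { $, '+' }

Taking the union: FOLLOW(F) = { $, '+' }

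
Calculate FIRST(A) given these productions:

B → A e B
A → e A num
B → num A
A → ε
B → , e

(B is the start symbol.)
From A → e A num:
  - e is a terminal: add 'e' and stop
From A → ε:
  - ε-production, so ε ∈ FIRST(A)

Collecting: FIRST(A) = { 'e', ε }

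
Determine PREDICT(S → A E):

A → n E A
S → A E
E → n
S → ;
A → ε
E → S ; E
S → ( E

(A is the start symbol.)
{ '(', ';', 'n' }

PREDICT(S → A E) = (FIRST(RHS) \ {ε}) ∪ (FOLLOW(S) if ε ∈ FIRST(RHS), i.e. RHS ⇒* ε)
FIRST(A) = { 'n', ε }
FIRST(E) = { '(', ';', 'n' }
FIRST(A E) = { '(', ';', 'n' }
ε ∉ FIRST(A E), so FOLLOW(S) is not added.
PREDICT(S → A E) = { '(', ';', 'n' }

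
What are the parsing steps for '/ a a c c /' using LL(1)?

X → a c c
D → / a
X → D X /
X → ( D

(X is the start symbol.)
Stack is shown with the top on the left.

Stack      Input          Action
--------------------------------
X $        / a a c c / $  output X → D X /
D X / $    / a a c c / $  output D → / a
/ a X / $  / a a c c / $  match '/'
a X / $    a a c c / $    match 'a'
X / $      a c c / $      output X → a c c
a c c / $  a c c / $      match 'a'
c c / $    c c / $        match 'c'
c / $      c / $          match 'c'
/ $        / $            match '/'
$          $              accept

The string is accepted.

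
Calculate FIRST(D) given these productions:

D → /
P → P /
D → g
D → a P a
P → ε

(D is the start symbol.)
{ '/', 'a', 'g' }

To compute FIRST(D), examine every production with D on the left-hand side, reading each right-hand side left to right until a non-nullable symbol is reached.

From D → /:
  - '/' is a terminal: add '/' and stop
From D → g:
  - g is a terminal: add 'g' and stop
From D → a P a:
  - a is a terminal: add 'a' and stop

Collecting: FIRST(D) = { '/', 'a', 'g' }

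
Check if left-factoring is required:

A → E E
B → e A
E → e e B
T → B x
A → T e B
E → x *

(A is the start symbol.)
Left-factoring is needed when two productions for the same non-terminal
share a common prefix on the right-hand side.

Productions for A:
  A → E E
  A → T e B
Productions for E:
  E → e e B
  E → x *

No common prefixes found.

Answer: No, left-factoring is not needed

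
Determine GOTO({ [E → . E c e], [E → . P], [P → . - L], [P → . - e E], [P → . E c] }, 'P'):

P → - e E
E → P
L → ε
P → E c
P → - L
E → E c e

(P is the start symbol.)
{ [E → P .] }

GOTO(I, 'P') = CLOSURE({ [A → αX.β] : [A → α.Xβ] ∈ I, X = 'P' })

Items with dot before 'P', with the dot advanced:
  [E → . P] → [E → P .]
Closure adds nothing (no advanced item has the dot before a non-terminal).

GOTO = { [E → P .] }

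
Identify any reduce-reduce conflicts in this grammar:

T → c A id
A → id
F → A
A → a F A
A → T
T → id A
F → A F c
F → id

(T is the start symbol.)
Augment with T' → T and build the canonical LR(0) collection (I0 = CLOSURE({[T' → . T]}), then GOTO on every symbol after a dot until no new states appear). It has 16 states:
  I0: { [T → . c A id], [T → . id A], [T' → . T] }  — shift
  I1: { [T' → T .] }  — accept
  I2: { [A → . T], [A → . a F A], [A → . id], [T → . c A id], [T → . id A], [T → c . A id] }  — shift
  I3: { [A → . T], [A → . a F A], [A → . id], [T → . c A id], [T → . id A], [T → id . A] }  — shift
  I4: { [T → id A .] }  — reduce
  I5: { [A → T .] }  — reduce
  I6: { [A → . T], [A → . a F A], [A → . id], [A → a . F A], [F → . A F c], [F → . A], [F → . id], [T → . c A id], [T → . id A] }  — shift
  I7: { [A → . T], [A → . a F A], [A → . id], [A → id .], [T → . c A id], [T → . id A], [T → id . A] }  — shift, reduce
  I8: { [A → . T], [A → . a F A], [A → . id], [F → . A F c], [F → . A], [F → . id], [F → A . F c], [F → A .], [T → . c A id], [T → . id A] }  — shift, reduce
  I9: { [A → . T], [A → . a F A], [A → . id], [A → a F . A], [T → . c A id], [T → . id A] }  — shift
  I10: { [A → . T], [A → . a F A], [A → . id], [A → id .], [F → id .], [T → . c A id], [T → . id A], [T → id . A] }  — shift, 2 reduces
  I11: { [A → a F A .] }  — reduce
  I12: { [F → A F . c] }  — shift
  I13: { [F → A F c .] }  — reduce
  I14: { [T → c A . id] }  — shift
  I15: { [T → c A id .] }  — reduce

I10 contains complete items [A → id .], [F → id .] — reduce-reduce conflict.

Answer: Yes — I10: [A → id .] vs [F → id .]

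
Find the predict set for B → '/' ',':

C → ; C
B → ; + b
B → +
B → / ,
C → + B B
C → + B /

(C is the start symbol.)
PREDICT(B → '/' ',') = (FIRST(RHS) \ {ε}) ∪ (FOLLOW(B) if ε ∈ FIRST(RHS), i.e. RHS ⇒* ε)
FIRST('/' ',') = { '/' }
ε ∉ FIRST('/' ','), so FOLLOW(B) is not added.
PREDICT(B → '/' ',') = { '/' }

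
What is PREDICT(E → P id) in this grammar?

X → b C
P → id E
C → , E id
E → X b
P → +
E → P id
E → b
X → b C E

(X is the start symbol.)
PREDICT(E → P id) = (FIRST(RHS) \ {ε}) ∪ (FOLLOW(E) if ε ∈ FIRST(RHS), i.e. RHS ⇒* ε)
FIRST(P) = { '+', 'id' }
FIRST(P id) = { '+', 'id' }
ε ∉ FIRST(P id), so FOLLOW(E) is not added.
PREDICT(E → P id) = { '+', 'id' }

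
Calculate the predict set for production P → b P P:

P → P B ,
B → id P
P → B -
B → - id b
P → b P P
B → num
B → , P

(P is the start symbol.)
{ 'b' }

PREDICT(P → b P P) = (FIRST(RHS) \ {ε}) ∪ (FOLLOW(P) if ε ∈ FIRST(RHS), i.e. RHS ⇒* ε)
FIRST(b P P) = { 'b' }
ε ∉ FIRST(b P P), so FOLLOW(P) is not added.
PREDICT(P → b P P) = { 'b' }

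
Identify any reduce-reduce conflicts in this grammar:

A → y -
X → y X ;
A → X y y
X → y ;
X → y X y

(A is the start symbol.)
A reduce-reduce conflict occurs when an LR(0) state has two complete items [A → α .] and [B → β .] — both call for a reduction, and with no lookahead the parser cannot choose between them.

Augment with A' → A and build the canonical LR(0) collection (I0 = CLOSURE({[A' → . A]}), then GOTO on every symbol after a dot until no new states appear). It has 12 states:
  I0: { [A → . X y y], [A → . y -], [A' → . A], [X → . y ;], [X → . y X ;], [X → . y X y] }  — shift
  I1: { [A' → A .] }  — accept
  I2: { [A → X . y y] }  — shift
  I3: { [A → y . -], [X → . y ;], [X → . y X ;], [X → . y X y], [X → y . ;], [X → y . X ;], [X → y . X y] }  — shift
  I4: { [A → y - .] }  — reduce
  I5: { [X → y ; .] }  — reduce
  I6: { [X → y X . ;], [X → y X . y] }  — shift
  I7: { [X → . y ;], [X → . y X ;], [X → . y X y], [X → y . ;], [X → y . X ;], [X → y . X y] }  — shift
  I8: { [X → y X ; .] }  — reduce
  I9: { [X → y X y .] }  — reduce
  I10: { [A → X y . y] }  — shift
  I11: { [A → X y y .] }  — reduce

No state contains more than one complete item.

Answer: No reduce-reduce conflicts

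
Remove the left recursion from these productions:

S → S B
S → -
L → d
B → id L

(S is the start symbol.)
S → - S'
S' → B S'
S' → ε
L → d
B → id L

S is directly left-recursive. The standard transformation for
  A → A α₁ | ... | A α_m | β₁ | ... | β_n
is
  A  → β₁ A' | ... | β_n A'
  A' → α₁ A' | ... | α_m A' | ε

S → - becomes S → - S'
S → S B becomes S' → B S'
Add S' → ε

Productions for other non-terminals are unchanged:
  L → d
  B → id L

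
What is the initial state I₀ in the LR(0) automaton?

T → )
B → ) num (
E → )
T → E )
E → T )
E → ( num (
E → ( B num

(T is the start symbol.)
First, augment the grammar with T' → T
I₀ = CLOSURE({ [T' → . T] }):
  [T' → . T] has the dot before T: add [T → . )], [T → . E )]
  [T → . E )] has the dot before E: add [E → . )], [E → . T )], [E → . ( num (], [E → . ( B num]
No further items can be added.

I₀ = { [E → . ( B num], [E → . ( num (], [E → . )], [E → . T )], [T → . )], [T → . E )], [T' → . T] }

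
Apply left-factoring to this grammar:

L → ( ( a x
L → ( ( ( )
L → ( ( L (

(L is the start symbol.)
Left-factoring transforms A → αβ₁ | αβ₂ into A → αA' and A' → β₁ | β₂
(α is the longest common prefix among the alternatives). Repeat until
no nonterminal has two alternatives with a common prefix.

Round 1: L has alternatives sharing prefix '( ('. Introduce L': L → ( ( L'
  Add: L' → a x
  Add: L' → ( )
  Add: L' → L (

No remaining common prefixes — done.

Resulting grammar:
L → ( ( L'
L' → a x
L' → ( )
L' → L (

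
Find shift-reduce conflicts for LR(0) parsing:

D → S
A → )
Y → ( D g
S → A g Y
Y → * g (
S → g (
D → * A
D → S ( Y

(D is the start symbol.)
Augment with D' → D and build the canonical LR(0) collection (I0 = CLOSURE({[D' → . D]}), then GOTO on every symbol after a dot until no new states appear). It has 19 states:
  I0: { [A → . )], [D → . * A], [D → . S ( Y], [D → . S], [D' → . D], [S → . A g Y], [S → . g (] }  — shift
  I1: { [A → ) .] }  — reduce
  I2: { [A → . )], [D → * . A] }  — shift
  I3: { [S → A . g Y] }  — shift
  I4: { [D' → D .] }  — accept
  I5: { [D → S . ( Y], [D → S .] }  — shift, reduce
  I6: { [S → g . (] }  — shift
  I7: { [S → g ( .] }  — reduce
  I8: { [D → S ( . Y], [Y → . ( D g], [Y → . * g (] }  — shift
  I9: { [A → . )], [D → . * A], [D → . S ( Y], [D → . S], [S → . A g Y], [S → . g (], [Y → ( . D g] }  — shift
  I10: { [Y → * . g (] }  — shift
  I11: { [D → S ( Y .] }  — reduce
  I12: { [Y → * g . (] }  — shift
  I13: { [Y → * g ( .] }  — reduce
  I14: { [Y → ( D . g] }  — shift
  I15: { [Y → ( D g .] }  — reduce
  I16: { [S → A g . Y], [Y → . ( D g], [Y → . * g (] }  — shift
  I17: { [S → A g Y .] }  — reduce
  I18: { [D → * A .] }  — reduce

I5 contains reduce item [D → S .] and shift item [D → S . ( Y] — shift-reduce conflict.

Answer: Yes — I5: [D → S .] vs [D → S . ( Y]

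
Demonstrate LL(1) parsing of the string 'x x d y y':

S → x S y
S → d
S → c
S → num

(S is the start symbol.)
LL(1) parsing maintains a stack (initially the start symbol over $) and the input. At each step: if the stack top is a terminal, match it against the current input token; if it is a non-terminal N, replace it with the RHS of M[N, lookahead] (the unique production whose predict set contains the lookahead).

Stack is shown with the top on the left.

Stack      Input        Action
------------------------------
S $        x x d y y $  output S → x S y
x S y $    x x d y y $  match 'x'
S y $      x d y y $    output S → x S y
x S y y $  x d y y $    match 'x'
S y y $    d y y $      output S → d
d y y $    d y y $      match 'd'
y y $      y y $        match 'y'
y $        y $          match 'y'
$          $            accept

The string is accepted.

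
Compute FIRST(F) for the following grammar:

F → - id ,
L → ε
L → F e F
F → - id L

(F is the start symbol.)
{ '-' }

To compute FIRST(F), examine every production with F on the left-hand side, reading each right-hand side left to right until a non-nullable symbol is reached.

From F → - id ,:
  - '-' is a terminal: add '-' and stop
From F → - id L:
  - '-' is a terminal: add '-' and stop

Collecting: FIRST(F) = { '-' }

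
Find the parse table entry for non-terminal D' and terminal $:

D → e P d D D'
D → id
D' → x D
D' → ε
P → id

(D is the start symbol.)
To find M[D', $], we find productions for D' where $ is in the predict set (PREDICT(N → α) = (FIRST(α) \ {ε}) ∪ (FOLLOW(N) if α ⇒* ε)).

Relevant sets:
  FOLLOW(D') = { $, 'x' }

D' → x D: PREDICT = { 'x' }
D' → ε: PREDICT = { $, 'x' }
  $ is in predict set, so this production goes in M[D', $]

M[D', $] = D' → ε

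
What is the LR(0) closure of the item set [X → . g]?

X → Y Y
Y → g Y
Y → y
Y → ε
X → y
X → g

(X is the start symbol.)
To compute CLOSURE, for each item [A → α.Bβ] where B is a non-terminal, add [B → .γ] for all productions B → γ; repeat for the newly added items until nothing changes.

Start with: [X → . g]
The dot precedes the terminal g, so nothing is added.

CLOSURE = { [X → . g] }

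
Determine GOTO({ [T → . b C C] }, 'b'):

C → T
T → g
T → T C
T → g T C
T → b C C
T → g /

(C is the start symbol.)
{ [C → . T], [T → . T C], [T → . b C C], [T → . g /], [T → . g T C], [T → . g], [T → b . C C] }

GOTO(I, 'b') = CLOSURE({ [A → αX.β] : [A → α.Xβ] ∈ I, X = 'b' })

Items with dot before 'b', with the dot advanced:
  [T → . b C C] → [T → b . C C]
Closure of the advanced items:
  [T → b . C C] has the dot before C: add [C → . T]
  [C → . T] has the dot before T: add [T → . g], [T → . T C], [T → . g T C], [T → . b C C], [T → . g /]

GOTO = { [C → . T], [T → . T C], [T → . b C C], [T → . g /], [T → . g T C], [T → . g], [T → b . C C] }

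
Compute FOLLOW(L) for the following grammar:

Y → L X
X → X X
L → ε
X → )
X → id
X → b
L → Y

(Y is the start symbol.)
{ ')', 'b', 'id' }

To compute FOLLOW(L), find every occurrence of L on a right-hand side N → α L β: add FIRST(β) \ {ε}, and if β is empty or nullable also add FOLLOW(N). Iterate to a fixed point.

In Y → L X: L is followed by X, add FIRST(X) \ {ε} = { ')', 'b', 'id' }

Taking the union: FOLLOW(L) = { ')', 'b', 'id' }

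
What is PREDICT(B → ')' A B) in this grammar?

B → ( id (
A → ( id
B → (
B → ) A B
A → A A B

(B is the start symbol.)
{ ')' }

PREDICT(B → ')' A B) = (FIRST(RHS) \ {ε}) ∪ (FOLLOW(B) if ε ∈ FIRST(RHS), i.e. RHS ⇒* ε)
FIRST(')' A B) = { ')' }
ε ∉ FIRST(')' A B), so FOLLOW(B) is not added.
PREDICT(B → ')' A B) = { ')' }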